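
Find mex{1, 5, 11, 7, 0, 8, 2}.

3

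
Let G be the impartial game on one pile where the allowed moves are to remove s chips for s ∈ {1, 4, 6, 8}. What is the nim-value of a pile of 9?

2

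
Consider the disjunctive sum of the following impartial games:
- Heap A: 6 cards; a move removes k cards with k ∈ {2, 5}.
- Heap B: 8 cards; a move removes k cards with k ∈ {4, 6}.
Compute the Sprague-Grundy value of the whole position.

3

Build the Grundy sequence for heap A with g(k) = mex{g(k−s) : s ∈ {2, 5}, s ≤ k}:
g(0) = mex{} = 0
g(1) = mex{} = 0
g(2) = mex{0} = 1
g(3) = mex{0} = 1
g(4) = mex{1} = 0
g(5) = mex{0,1} = 2
g(6) = mex{0} = 1
So g(6) = 1.
Grundy values for heap B (subtraction set {4, 6}):
k:     0  1  2  3  4  5  6  7  8
g(k):  0  0  0  0  1  1  1  1  2
So g(8) = 2.
The value of a disjunctive sum is the nim-sum of the parts.
Combined value = 1 ⊕ 2 = 3.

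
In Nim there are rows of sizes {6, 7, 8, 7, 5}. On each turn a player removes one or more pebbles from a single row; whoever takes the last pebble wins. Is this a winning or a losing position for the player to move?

Compute the nim-sum pairwise:
6 XOR 7 = 1
1 XOR 8 = 9
9 XOR 7 = 14
14 XOR 5 = 11
The nim-sum is 11 ≠ 0, so this is an N-position: the player to move can win.

Winning position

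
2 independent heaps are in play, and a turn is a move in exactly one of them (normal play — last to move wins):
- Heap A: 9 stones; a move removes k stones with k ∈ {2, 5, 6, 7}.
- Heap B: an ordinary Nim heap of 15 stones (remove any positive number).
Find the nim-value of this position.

For heap A, compute g(0), g(1), … with moves {2, 5, 6, 7}:
k:     0  1  2  3  4  5  6  7  8  9
g(k):  0  0  1  1  0  2  1  3  2  2
So g(9) = 2.
Heap B is a plain Nim heap of size 15, so its Grundy value is 15.
The value of a disjunctive sum is the nim-sum of the parts.
Combined value = 2 XOR 15 = 13.

13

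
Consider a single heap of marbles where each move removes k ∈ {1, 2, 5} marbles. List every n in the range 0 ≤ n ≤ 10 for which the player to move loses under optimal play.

0, 3, 6, 9

Build the Grundy sequence with g(k) = mex{g(k−s) : s ∈ {1, 2, 5}, s ≤ k}:
k:     0  1  2  3  4  5  6  7  8  9 10
g(k):  0  1  2  0  1  2  0  1  2  0  1
The P-positions (g = 0) in 0..10 are 0, 3, 6, 9.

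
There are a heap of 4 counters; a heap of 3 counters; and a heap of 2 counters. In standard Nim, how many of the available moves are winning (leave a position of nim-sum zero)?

Nim-sum: 4 XOR 3 XOR 2 = 5.
The overall nim-sum is X = 5. A heap of size p has a winning move iff p XOR X < p (reduce it to p XOR X).
  4: 4 XOR 5 = 1 < 4 — winning move (to 1).
  3: 3 XOR 5 = 6 ≥ 3 — no move.
  2: 2 XOR 5 = 7 ≥ 2 — no move.
That gives 1 winning move.

1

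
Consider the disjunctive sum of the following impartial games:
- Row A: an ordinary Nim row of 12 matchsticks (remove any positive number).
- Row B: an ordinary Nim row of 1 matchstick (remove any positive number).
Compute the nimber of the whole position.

13

Row A is a plain Nim row of size 12, so its Grundy value is 12.
Row B is a plain Nim row of size 1, so its Grundy value is 1.
By the Sprague-Grundy theorem, the Grundy value of a sum of independent games is the XOR of the component values.
Combined value = 12 ⊕ 1 = 13.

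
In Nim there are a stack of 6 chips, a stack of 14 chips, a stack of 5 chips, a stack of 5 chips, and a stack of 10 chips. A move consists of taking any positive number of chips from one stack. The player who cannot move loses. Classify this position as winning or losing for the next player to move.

Winning position

Compute the nim-sum pairwise:
6 ^ 14 = 8
8 ^ 5 = 13
13 ^ 5 = 8
8 ^ 10 = 2
The nim-sum is 2 ≠ 0, so this is an N-position: the player to move can win.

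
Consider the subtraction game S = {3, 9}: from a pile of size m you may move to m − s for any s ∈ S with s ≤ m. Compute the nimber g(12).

0

Grundy values for subtraction set {3, 9}:
g(0) = mex{} = 0
g(1) = mex{} = 0
g(2) = mex{} = 0
g(3) = mex{0} = 1
g(4) = mex{0} = 1
g(5) = mex{0} = 1
g(6) = mex{1} = 0
g(7) = mex{1} = 0
g(8) = mex{1} = 0
g(9) = mex{0} = 1
g(10) = mex{0} = 1
g(11) = mex{0} = 1
g(12) = mex{1} = 0
So g(12) = 0.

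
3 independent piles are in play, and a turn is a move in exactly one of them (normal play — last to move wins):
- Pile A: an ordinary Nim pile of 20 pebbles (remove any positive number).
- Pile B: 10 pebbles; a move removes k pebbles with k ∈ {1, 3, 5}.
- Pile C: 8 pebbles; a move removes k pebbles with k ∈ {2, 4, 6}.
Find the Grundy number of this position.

Pile A is a plain Nim pile of size 20, so its Grundy value is 20.
For pile B, compute g(0), g(1), … with moves {1, 3, 5}:
g(0) = mex{} = 0
g(1) = mex{0} = 1
g(2) = mex{1} = 0
g(3) = mex{0} = 1
g(4) = mex{1} = 0
g(5) = mex{0} = 1
g(6) = mex{1} = 0
g(7) = mex{0} = 1
g(8) = mex{1} = 0
g(9) = mex{0} = 1
g(10) = mex{1} = 0
So g(10) = 0.
Build the Grundy sequence for pile C with g(k) = mex{g(k−s) : s ∈ {2, 4, 6}, s ≤ k}:
g(0) = mex{} = 0
g(1) = mex{} = 0
g(2) = mex{0} = 1
g(3) = mex{0} = 1
g(4) = mex{0,1} = 2
g(5) = mex{0,1} = 2
g(6) = mex{0,1,2} = 3
g(7) = mex{0,1,2} = 3
g(8) = mex{1,2,3} = 0
So g(8) = 0.
By the Sprague-Grundy theorem, the Grundy value of a sum of independent games is the XOR of the component values.
Combined value = 20 ⊕ 0 ⊕ 0 = 20.

20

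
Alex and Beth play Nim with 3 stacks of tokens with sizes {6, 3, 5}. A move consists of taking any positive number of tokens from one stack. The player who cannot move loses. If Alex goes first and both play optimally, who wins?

Compute the nim-sum pairwise:
6 ^ 3 = 5
5 ^ 5 = 0
The nim-sum is 0, so this is a P-position: the player to move is in a losing position under optimal play; Alex is about to move from it and so loses — Beth wins.

Beth wins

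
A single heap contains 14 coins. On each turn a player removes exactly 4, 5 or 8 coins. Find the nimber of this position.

0

Grundy values for subtraction set {4, 5, 8}:
k:     0  1  2  3  4  5  6  7  8  9 10 11 12 13 14
g(k):  0  0  0  0  1  1  1  1  2  2  2  2  0  0  0
So g(14) = 0.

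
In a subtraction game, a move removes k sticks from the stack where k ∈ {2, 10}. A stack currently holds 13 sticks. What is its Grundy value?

0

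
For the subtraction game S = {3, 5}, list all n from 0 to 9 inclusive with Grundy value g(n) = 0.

Compute g(0), g(1), … for moves {3, 5}:
g(0) = mex{} = 0
g(1) = mex{} = 0
g(2) = mex{} = 0
g(3) = mex{0} = 1
g(4) = mex{0} = 1
g(5) = mex{0} = 1
g(6) = mex{0,1} = 2
g(7) = mex{0,1} = 2
g(8) = mex{1} = 0
g(9) = mex{1,2} = 0
The P-positions (g = 0) in 0..9 are 0, 1, 2, 8, 9.

0, 1, 2, 8, 9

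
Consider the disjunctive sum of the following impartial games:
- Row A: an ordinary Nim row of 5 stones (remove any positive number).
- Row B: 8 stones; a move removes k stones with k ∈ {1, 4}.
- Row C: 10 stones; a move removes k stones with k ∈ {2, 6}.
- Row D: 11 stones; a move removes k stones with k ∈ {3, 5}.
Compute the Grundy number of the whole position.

4

Row A is a plain Nim row of size 5, so its Grundy value is 5.
Build the Grundy sequence for row B with g(k) = mex{g(k−s) : s ∈ {1, 4}, s ≤ k}:
g(0) = mex{} = 0
g(1) = mex{0} = 1
g(2) = mex{1} = 0
g(3) = mex{0} = 1
g(4) = mex{0,1} = 2
g(5) = mex{1,2} = 0
g(6) = mex{0} = 1
g(7) = mex{1} = 0
g(8) = mex{0,2} = 1
So g(8) = 1.
For row C, compute g(0), g(1), … with moves {2, 6}:
g(0) = mex{} = 0
g(1) = mex{} = 0
g(2) = mex{0} = 1
g(3) = mex{0} = 1
g(4) = mex{1} = 0
g(5) = mex{1} = 0
g(6) = mex{0} = 1
g(7) = mex{0} = 1
g(8) = mex{1} = 0
g(9) = mex{1} = 0
g(10) = mex{0} = 1
So g(10) = 1.
Build the Grundy sequence for row D with g(k) = mex{g(k−s) : s ∈ {3, 5}, s ≤ k}:
g(0) = mex{} = 0
g(1) = mex{} = 0
g(2) = mex{} = 0
g(3) = mex{0} = 1
g(4) = mex{0} = 1
g(5) = mex{0} = 1
g(6) = mex{0,1} = 2
g(7) = mex{0,1} = 2
g(8) = mex{1} = 0
g(9) = mex{1,2} = 0
g(10) = mex{1,2} = 0
g(11) = mex{0,2} = 1
So g(11) = 1.
The value of a disjunctive sum is the nim-sum of the parts.
Combined value = 5 ⊕ 1 ⊕ 1 ⊕ 1 = 4.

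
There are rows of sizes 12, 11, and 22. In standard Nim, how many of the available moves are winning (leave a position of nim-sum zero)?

1

Nim-sum: 12 ⊕ 11 ⊕ 22 = 17.
The overall nim-sum is X = 17. A row of size p has a winning move iff p XOR X < p (reduce it to p XOR X).
  12: 12 XOR 17 = 29 ≥ 12 — no move.
  11: 11 XOR 17 = 26 ≥ 11 — no move.
  22: 22 XOR 17 = 7 < 22 — winning move (to 7).
That gives 1 winning move.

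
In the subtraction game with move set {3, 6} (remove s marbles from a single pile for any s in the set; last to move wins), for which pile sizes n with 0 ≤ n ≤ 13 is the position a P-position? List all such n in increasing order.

0, 1, 2, 9, 10, 11

Build the Grundy sequence with g(k) = mex{g(k−s) : s ∈ {3, 6}, s ≤ k}:
g(0) = mex{} = 0
g(1) = mex{} = 0
g(2) = mex{} = 0
g(3) = mex{0} = 1
g(4) = mex{0} = 1
g(5) = mex{0} = 1
g(6) = mex{0,1} = 2
g(7) = mex{0,1} = 2
g(8) = mex{0,1} = 2
g(9) = mex{1,2} = 0
g(10) = mex{1,2} = 0
g(11) = mex{1,2} = 0
g(12) = mex{0,2} = 1
g(13) = mex{0,2} = 1
The P-positions (g = 0) in 0..13 are 0, 1, 2, 9, 10, 11.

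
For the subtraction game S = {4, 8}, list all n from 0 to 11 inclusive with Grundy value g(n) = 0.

0, 1, 2, 3

Grundy values for subtraction set {4, 8}:
g(0) = mex{} = 0
g(1) = mex{} = 0
g(2) = mex{} = 0
g(3) = mex{} = 0
g(4) = mex{0} = 1
g(5) = mex{0} = 1
g(6) = mex{0} = 1
g(7) = mex{0} = 1
g(8) = mex{0,1} = 2
g(9) = mex{0,1} = 2
g(10) = mex{0,1} = 2
g(11) = mex{0,1} = 2
The P-positions (g = 0) in 0..11 are 0, 1, 2, 3.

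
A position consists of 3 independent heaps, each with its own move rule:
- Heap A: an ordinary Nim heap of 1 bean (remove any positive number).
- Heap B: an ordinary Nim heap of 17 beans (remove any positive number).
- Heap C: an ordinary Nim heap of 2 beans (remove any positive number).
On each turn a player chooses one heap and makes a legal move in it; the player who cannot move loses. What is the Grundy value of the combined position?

18

Heap A is a plain Nim heap of size 1, so its Grundy value is 1.
Heap B is a plain Nim heap of size 17, so its Grundy value is 17.
Heap C is a plain Nim heap of size 2, so its Grundy value is 2.
By the Sprague-Grundy theorem, the Grundy value of a sum of independent games is the XOR of the component values.
Combined value = 1 XOR 17 XOR 2 = 18.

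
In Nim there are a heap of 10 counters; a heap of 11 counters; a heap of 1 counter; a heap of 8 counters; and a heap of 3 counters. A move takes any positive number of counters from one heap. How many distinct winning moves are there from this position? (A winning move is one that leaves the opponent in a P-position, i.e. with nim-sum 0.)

Nim-sum: 10 ^ 11 ^ 1 ^ 8 ^ 3 = 11.
The overall nim-sum is X = 11. A heap of size p has a winning move iff p XOR X < p (reduce it to p XOR X).
  10: 10 XOR 11 = 1 < 10 — winning move (to 1).
  11: 11 XOR 11 = 0 < 11 — winning move (to 0).
  1: 1 XOR 11 = 10 ≥ 1 — no move.
  8: 8 XOR 11 = 3 < 8 — winning move (to 3).
  3: 3 XOR 11 = 8 ≥ 3 — no move.
That gives 3 winning moves.

3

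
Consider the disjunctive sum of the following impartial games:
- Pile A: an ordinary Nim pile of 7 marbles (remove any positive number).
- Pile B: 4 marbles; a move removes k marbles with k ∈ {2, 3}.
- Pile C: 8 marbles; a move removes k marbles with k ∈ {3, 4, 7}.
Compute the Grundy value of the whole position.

7

Pile A is a plain Nim pile of size 7, so its Grundy value is 7.
For pile B, compute g(0), g(1), … with moves {2, 3}:
g(0) = mex{} = 0
g(1) = mex{} = 0
g(2) = mex{0} = 1
g(3) = mex{0} = 1
g(4) = mex{0,1} = 2
So g(4) = 2.
Build the Grundy sequence for pile C with g(k) = mex{g(k−s) : s ∈ {3, 4, 7}, s ≤ k}:
g(0) = mex{} = 0
g(1) = mex{} = 0
g(2) = mex{} = 0
g(3) = mex{0} = 1
g(4) = mex{0} = 1
g(5) = mex{0} = 1
g(6) = mex{0,1} = 2
g(7) = mex{0,1} = 2
g(8) = mex{0,1} = 2
So g(8) = 2.
By the Sprague-Grundy theorem, the Grundy value of a sum of independent games is the XOR of the component values.
Combined value = 7 ⊕ 2 ⊕ 2 = 7.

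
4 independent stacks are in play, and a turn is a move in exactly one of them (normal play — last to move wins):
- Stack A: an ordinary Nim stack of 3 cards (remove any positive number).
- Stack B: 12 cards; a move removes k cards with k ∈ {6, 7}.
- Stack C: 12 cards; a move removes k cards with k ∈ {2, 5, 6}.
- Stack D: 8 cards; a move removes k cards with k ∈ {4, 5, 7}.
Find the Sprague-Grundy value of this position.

3

Stack A is a plain Nim stack of size 3, so its Grundy value is 3.
For stack B, compute g(0), g(1), … with moves {6, 7}:
k:     0  1  2  3  4  5  6  7  8  9 10 11 12
g(k):  0  0  0  0  0  0  1  1  1  1  1  1  2
So g(12) = 2.
Grundy values for stack C (subtraction set {2, 5, 6}):
k:     0  1  2  3  4  5  6  7  8  9 10 11 12
g(k):  0  0  1  1  0  2  1  3  0  2  1  0  0
So g(12) = 0.
Grundy values for stack D (subtraction set {4, 5, 7}):
k:     0  1  2  3  4  5  6  7  8
g(k):  0  0  0  0  1  1  1  1  2
So g(8) = 2.
By the Sprague-Grundy theorem, the Grundy value of a sum of independent games is the XOR of the component values.
Combined value = 3 ⊕ 2 ⊕ 0 ⊕ 2 = 3.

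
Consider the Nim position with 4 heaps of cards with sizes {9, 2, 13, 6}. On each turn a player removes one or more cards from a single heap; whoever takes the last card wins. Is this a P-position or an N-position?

P-position

Compute the nim-sum pairwise:
9 ⊕ 2 = 11
11 ⊕ 13 = 6
6 ⊕ 6 = 0
The nim-sum is 0, so this is a P-position: the player to move is in a losing position under optimal play.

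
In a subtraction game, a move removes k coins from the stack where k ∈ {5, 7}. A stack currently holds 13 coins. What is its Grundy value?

Build the Grundy sequence with g(k) = mex{g(k−s) : s ∈ {5, 7}, s ≤ k}:
g(0) = mex{} = 0
g(1) = mex{} = 0
g(2) = mex{} = 0
g(3) = mex{} = 0
g(4) = mex{} = 0
g(5) = mex{0} = 1
g(6) = mex{0} = 1
g(7) = mex{0} = 1
g(8) = mex{0} = 1
g(9) = mex{0} = 1
g(10) = mex{0,1} = 2
g(11) = mex{0,1} = 2
g(12) = mex{1} = 0
g(13) = mex{1} = 0
So g(13) = 0.

0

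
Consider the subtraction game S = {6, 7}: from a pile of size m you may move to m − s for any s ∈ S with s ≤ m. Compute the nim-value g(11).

1

Build the Grundy sequence with g(k) = mex{g(k−s) : s ∈ {6, 7}, s ≤ k}:
k:     0  1  2  3  4  5  6  7  8  9 10 11
g(k):  0  0  0  0  0  0  1  1  1  1  1  1
So g(11) = 1.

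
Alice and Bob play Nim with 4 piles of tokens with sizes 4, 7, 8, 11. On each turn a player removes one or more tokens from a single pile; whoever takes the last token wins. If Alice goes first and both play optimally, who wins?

Nim-sum: 4 ⊕ 7 ⊕ 8 ⊕ 11 = 0.
The nim-sum is 0, so this is a P-position: the player to move is in a losing position under optimal play; Alice is about to move from it and so loses — Bob wins.

Bob wins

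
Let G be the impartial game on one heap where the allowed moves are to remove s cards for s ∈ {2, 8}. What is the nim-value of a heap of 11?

0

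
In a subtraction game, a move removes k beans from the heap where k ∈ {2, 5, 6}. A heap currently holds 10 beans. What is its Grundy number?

1

Grundy values for subtraction set {2, 5, 6}:
k:     0  1  2  3  4  5  6  7  8  9 10
g(k):  0  0  1  1  0  2  1  3  0  2  1
So g(10) = 1.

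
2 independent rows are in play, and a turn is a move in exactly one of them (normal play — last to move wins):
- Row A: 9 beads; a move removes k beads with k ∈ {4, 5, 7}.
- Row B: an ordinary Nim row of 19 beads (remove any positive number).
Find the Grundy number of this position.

17

For row A, compute g(0), g(1), … with moves {4, 5, 7}:
k:     0  1  2  3  4  5  6  7  8  9
g(k):  0  0  0  0  1  1  1  1  2  2
So g(9) = 2.
Row B is a plain Nim row of size 19, so its Grundy value is 19.
The value of a disjunctive sum is the nim-sum of the parts.
Combined value = 2 ⊕ 19 = 17.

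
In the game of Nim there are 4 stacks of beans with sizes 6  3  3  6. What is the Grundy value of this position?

0

Compute the nim-sum pairwise:
6 ^ 3 = 5
5 ^ 3 = 6
6 ^ 6 = 0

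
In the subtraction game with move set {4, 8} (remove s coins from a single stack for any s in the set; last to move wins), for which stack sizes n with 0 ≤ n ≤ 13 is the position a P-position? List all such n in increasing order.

0, 1, 2, 3, 12, 13

Compute g(0), g(1), … for moves {4, 8}:
g(0) = mex{} = 0
g(1) = mex{} = 0
g(2) = mex{} = 0
g(3) = mex{} = 0
g(4) = mex{0} = 1
g(5) = mex{0} = 1
g(6) = mex{0} = 1
g(7) = mex{0} = 1
g(8) = mex{0,1} = 2
g(9) = mex{0,1} = 2
g(10) = mex{0,1} = 2
g(11) = mex{0,1} = 2
g(12) = mex{1,2} = 0
g(13) = mex{1,2} = 0
The P-positions (g = 0) in 0..13 are 0, 1, 2, 3, 12, 13.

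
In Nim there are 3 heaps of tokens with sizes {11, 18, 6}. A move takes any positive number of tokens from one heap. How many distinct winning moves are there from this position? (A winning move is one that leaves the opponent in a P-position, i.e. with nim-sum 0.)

1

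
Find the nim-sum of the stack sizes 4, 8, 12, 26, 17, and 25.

Nim-sum: 4 XOR 8 XOR 12 XOR 26 XOR 17 XOR 25 = 18.

18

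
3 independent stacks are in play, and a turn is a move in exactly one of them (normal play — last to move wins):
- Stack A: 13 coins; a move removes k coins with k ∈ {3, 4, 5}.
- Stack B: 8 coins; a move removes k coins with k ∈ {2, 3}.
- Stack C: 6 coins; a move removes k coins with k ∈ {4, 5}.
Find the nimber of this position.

1

Build the Grundy sequence for stack A with g(k) = mex{g(k−s) : s ∈ {3, 4, 5}, s ≤ k}:
g(0) = mex{} = 0
g(1) = mex{} = 0
g(2) = mex{} = 0
g(3) = mex{0} = 1
g(4) = mex{0} = 1
g(5) = mex{0} = 1
g(6) = mex{0,1} = 2
g(7) = mex{0,1} = 2
g(8) = mex{1} = 0
g(9) = mex{1,2} = 0
g(10) = mex{1,2} = 0
g(11) = mex{0,2} = 1
g(12) = mex{0,2} = 1
g(13) = mex{0} = 1
So g(13) = 1.
Grundy values for stack B (subtraction set {2, 3}):
g(0) = mex{} = 0
g(1) = mex{} = 0
g(2) = mex{0} = 1
g(3) = mex{0} = 1
g(4) = mex{0,1} = 2
g(5) = mex{1} = 0
g(6) = mex{1,2} = 0
g(7) = mex{0,2} = 1
g(8) = mex{0} = 1
So g(8) = 1.
For stack C, compute g(0), g(1), … with moves {4, 5}:
k:     0  1  2  3  4  5  6
g(k):  0  0  0  0  1  1  1
So g(6) = 1.
By the Sprague-Grundy theorem, the Grundy value of a sum of independent games is the XOR of the component values.
Combined value = 1 ⊕ 1 ⊕ 1 = 1.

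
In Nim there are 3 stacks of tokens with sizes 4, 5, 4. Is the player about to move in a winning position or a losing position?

Winning position

Compute the nim-sum pairwise:
4 ^ 5 = 1
1 ^ 4 = 5
The nim-sum is 5 ≠ 0, so this is an N-position: the player to move can win.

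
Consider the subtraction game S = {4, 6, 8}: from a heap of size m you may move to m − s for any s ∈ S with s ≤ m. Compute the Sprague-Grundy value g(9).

Compute g(0), g(1), … for moves {4, 6, 8}:
g(0) = mex{} = 0
g(1) = mex{} = 0
g(2) = mex{} = 0
g(3) = mex{} = 0
g(4) = mex{0} = 1
g(5) = mex{0} = 1
g(6) = mex{0} = 1
g(7) = mex{0} = 1
g(8) = mex{0,1} = 2
g(9) = mex{0,1} = 2
So g(9) = 2.

2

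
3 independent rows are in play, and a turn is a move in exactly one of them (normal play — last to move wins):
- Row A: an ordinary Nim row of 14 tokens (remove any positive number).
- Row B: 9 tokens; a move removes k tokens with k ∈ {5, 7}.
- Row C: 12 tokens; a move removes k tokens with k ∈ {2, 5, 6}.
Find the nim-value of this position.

15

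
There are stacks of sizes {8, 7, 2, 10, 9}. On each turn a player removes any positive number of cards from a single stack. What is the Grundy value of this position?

14

Nim-sum: 8 ^ 7 ^ 2 ^ 10 ^ 9 = 14.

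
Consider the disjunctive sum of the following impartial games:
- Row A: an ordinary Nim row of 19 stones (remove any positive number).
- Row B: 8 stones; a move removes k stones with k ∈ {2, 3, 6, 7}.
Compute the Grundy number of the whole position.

17

Row A is a plain Nim row of size 19, so its Grundy value is 19.
Build the Grundy sequence for row B with g(k) = mex{g(k−s) : s ∈ {2, 3, 6, 7}, s ≤ k}:
g(0) = mex{} = 0
g(1) = mex{} = 0
g(2) = mex{0} = 1
g(3) = mex{0} = 1
g(4) = mex{0,1} = 2
g(5) = mex{1} = 0
g(6) = mex{0,1,2} = 3
g(7) = mex{0,2} = 1
g(8) = mex{0,1,3} = 2
So g(8) = 2.
By the Sprague-Grundy theorem, the Grundy value of a sum of independent games is the XOR of the component values.
Combined value = 19 ⊕ 2 = 17.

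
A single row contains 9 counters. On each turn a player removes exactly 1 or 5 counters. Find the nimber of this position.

1

Compute g(0), g(1), … for moves {1, 5}:
k:     0  1  2  3  4  5  6  7  8  9
g(k):  0  1  0  1  0  1  0  1  0  1
So g(9) = 1.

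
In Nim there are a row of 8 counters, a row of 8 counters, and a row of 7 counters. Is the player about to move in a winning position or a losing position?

Winning position

In binary:
  1000  (8)
  1000  (8)
  0111  (7)
  ----
  0111  (7)
The nim-sum is 7 ≠ 0, so this is an N-position: the player to move can win.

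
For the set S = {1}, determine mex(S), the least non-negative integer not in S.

0

0 is not in the set, so the mex is 0.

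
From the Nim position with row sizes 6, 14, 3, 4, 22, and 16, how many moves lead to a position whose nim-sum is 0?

1

Compute the nim-sum pairwise:
6 XOR 14 = 8
8 XOR 3 = 11
11 XOR 4 = 15
15 XOR 22 = 25
25 XOR 16 = 9
The overall nim-sum is X = 9. A row of size p has a winning move iff p XOR X < p (reduce it to p XOR X).
  6: 6 XOR 9 = 15 ≥ 6 — no move.
  14: 14 XOR 9 = 7 < 14 — winning move (to 7).
  3: 3 XOR 9 = 10 ≥ 3 — no move.
  4: 4 XOR 9 = 13 ≥ 4 — no move.
  22: 22 XOR 9 = 31 ≥ 22 — no move.
  16: 16 XOR 9 = 25 ≥ 16 — no move.
That gives 1 winning move.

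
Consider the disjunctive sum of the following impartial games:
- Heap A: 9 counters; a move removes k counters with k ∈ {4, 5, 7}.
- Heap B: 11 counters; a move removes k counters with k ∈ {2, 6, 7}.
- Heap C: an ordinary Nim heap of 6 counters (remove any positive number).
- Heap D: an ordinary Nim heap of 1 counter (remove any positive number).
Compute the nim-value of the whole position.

For heap A, compute g(0), g(1), … with moves {4, 5, 7}:
k:     0  1  2  3  4  5  6  7  8  9
g(k):  0  0  0  0  1  1  1  1  2  2
So g(9) = 2.
Grundy values for heap B (subtraction set {2, 6, 7}):
g(0) = mex{} = 0
g(1) = mex{} = 0
g(2) = mex{0} = 1
g(3) = mex{0} = 1
g(4) = mex{1} = 0
g(5) = mex{1} = 0
g(6) = mex{0} = 1
g(7) = mex{0} = 1
g(8) = mex{0,1} = 2
g(9) = mex{1} = 0
g(10) = mex{0,1,2} = 3
g(11) = mex{0} = 1
So g(11) = 1.
Heap C is a plain Nim heap of size 6, so its Grundy value is 6.
Heap D is a plain Nim heap of size 1, so its Grundy value is 1.
The value of a disjunctive sum is the nim-sum of the parts.
Combined value = 2 XOR 1 XOR 6 XOR 1 = 4.

4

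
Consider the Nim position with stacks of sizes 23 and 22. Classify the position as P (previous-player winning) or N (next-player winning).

N-position

Nim-sum: 23 ⊕ 22 = 1.
The nim-sum is 1 ≠ 0, so this is an N-position: the player to move can win.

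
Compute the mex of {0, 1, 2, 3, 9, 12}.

The values 0, 1, 2, 3 are all present; 4 is the first non-negative integer missing from the set.

4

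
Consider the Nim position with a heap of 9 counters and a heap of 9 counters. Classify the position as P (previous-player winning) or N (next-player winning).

P-position

Compute the nim-sum pairwise:
9 ⊕ 9 = 0
The nim-sum is 0, so this is a P-position: the player to move is in a losing position under optimal play.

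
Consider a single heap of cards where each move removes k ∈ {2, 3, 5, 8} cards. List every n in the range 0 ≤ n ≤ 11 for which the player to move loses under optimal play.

Build the Grundy sequence with g(k) = mex{g(k−s) : s ∈ {2, 3, 5, 8}, s ≤ k}:
k:     0  1  2  3  4  5  6  7  8  9 10 11
g(k):  0  0  1  1  2  2  3  0  4  1  3  0
The P-positions (g = 0) in 0..11 are 0, 1, 7, 11.

0, 1, 7, 11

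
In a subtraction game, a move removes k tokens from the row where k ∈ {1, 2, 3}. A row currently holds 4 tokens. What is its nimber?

Grundy values for subtraction set {1, 2, 3}:
g(0) = mex{} = 0
g(1) = mex{0} = 1
g(2) = mex{0,1} = 2
g(3) = mex{0,1,2} = 3
g(4) = mex{1,2,3} = 0
So g(4) = 0.

0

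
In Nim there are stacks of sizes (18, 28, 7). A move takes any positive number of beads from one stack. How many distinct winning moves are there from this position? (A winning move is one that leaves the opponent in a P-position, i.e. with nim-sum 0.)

Compute the nim-sum pairwise:
18 XOR 28 = 14
14 XOR 7 = 9
The overall nim-sum is X = 9. A stack of size p has a winning move iff p XOR X < p (reduce it to p XOR X).
  18: 18 XOR 9 = 27 ≥ 18 — no move.
  28: 28 XOR 9 = 21 < 28 — winning move (to 21).
  7: 7 XOR 9 = 14 ≥ 7 — no move.
That gives 1 winning move.

1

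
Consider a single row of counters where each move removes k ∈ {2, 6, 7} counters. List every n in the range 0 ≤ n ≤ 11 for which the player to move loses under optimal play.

0, 1, 4, 5, 9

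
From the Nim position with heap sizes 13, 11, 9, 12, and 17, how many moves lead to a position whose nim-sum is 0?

Compute the nim-sum pairwise:
13 XOR 11 = 6
6 XOR 9 = 15
15 XOR 12 = 3
3 XOR 17 = 18
The overall nim-sum is X = 18. A heap of size p has a winning move iff p XOR X < p (reduce it to p XOR X).
  13: 13 XOR 18 = 31 ≥ 13 — no move.
  11: 11 XOR 18 = 25 ≥ 11 — no move.
  9: 9 XOR 18 = 27 ≥ 9 — no move.
  12: 12 XOR 18 = 30 ≥ 12 — no move.
  17: 17 XOR 18 = 3 < 17 — winning move (to 3).
That gives 1 winning move.

1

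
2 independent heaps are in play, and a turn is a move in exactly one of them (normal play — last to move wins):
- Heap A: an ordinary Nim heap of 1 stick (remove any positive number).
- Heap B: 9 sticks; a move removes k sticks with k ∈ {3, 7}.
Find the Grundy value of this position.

0

Heap A is a plain Nim heap of size 1, so its Grundy value is 1.
For heap B, compute g(0), g(1), … with moves {3, 7}:
k:     0  1  2  3  4  5  6  7  8  9
g(k):  0  0  0  1  1  1  0  2  2  1
So g(9) = 1.
The value of a disjunctive sum is the nim-sum of the parts.
Combined value = 1 XOR 1 = 0.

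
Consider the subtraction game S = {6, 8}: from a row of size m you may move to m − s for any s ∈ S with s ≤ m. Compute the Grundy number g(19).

Build the Grundy sequence with g(k) = mex{g(k−s) : s ∈ {6, 8}, s ≤ k}:
k:     0  1  2  3  4  5  6  7  8  9 10 11 12 13 14 15 16 17 18 19
g(k):  0  0  0  0  0  0  1  1  1  1  1  1  2  2  0  0  0  0  0  0
So g(19) = 0.

0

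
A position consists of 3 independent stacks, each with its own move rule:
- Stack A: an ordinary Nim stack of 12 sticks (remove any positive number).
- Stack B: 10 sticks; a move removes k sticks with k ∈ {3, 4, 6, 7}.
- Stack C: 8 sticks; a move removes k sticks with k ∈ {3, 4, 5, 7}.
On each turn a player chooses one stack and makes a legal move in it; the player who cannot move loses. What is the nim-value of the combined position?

14

Stack A is a plain Nim stack of size 12, so its Grundy value is 12.
Grundy values for stack B (subtraction set {3, 4, 6, 7}):
k:     0  1  2  3  4  5  6  7  8  9 10
g(k):  0  0  0  1  1  1  2  2  2  3  0
So g(10) = 0.
Build the Grundy sequence for stack C with g(k) = mex{g(k−s) : s ∈ {3, 4, 5, 7}, s ≤ k}:
k:     0  1  2  3  4  5  6  7  8
g(k):  0  0  0  1  1  1  2  2  2
So g(8) = 2.
By the Sprague-Grundy theorem, the Grundy value of a sum of independent games is the XOR of the component values.
Combined value = 12 XOR 0 XOR 2 = 14.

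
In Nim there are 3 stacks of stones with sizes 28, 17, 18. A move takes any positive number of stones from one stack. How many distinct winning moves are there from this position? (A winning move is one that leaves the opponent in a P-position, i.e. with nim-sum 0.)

3

Compute the nim-sum pairwise:
28 ^ 17 = 13
13 ^ 18 = 31
The overall nim-sum is X = 31. A stack of size p has a winning move iff p XOR X < p (reduce it to p XOR X).
  28: 28 XOR 31 = 3 < 28 — winning move (to 3).
  17: 17 XOR 31 = 14 < 17 — winning move (to 14).
  18: 18 XOR 31 = 13 < 18 — winning move (to 13).
That gives 3 winning moves.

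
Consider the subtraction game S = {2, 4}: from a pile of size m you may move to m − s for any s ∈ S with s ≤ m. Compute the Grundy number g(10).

Grundy values for subtraction set {2, 4}:
k:     0  1  2  3  4  5  6  7  8  9 10
g(k):  0  0  1  1  2  2  0  0  1  1  2
So g(10) = 2.

2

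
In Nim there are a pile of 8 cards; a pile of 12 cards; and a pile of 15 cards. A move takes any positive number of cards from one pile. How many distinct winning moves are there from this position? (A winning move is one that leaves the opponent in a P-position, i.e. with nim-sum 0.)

Bitwise XOR of the heap sizes:
  1000  (8)
  1100  (12)
  1111  (15)
  ----
  1011  (11)
The overall nim-sum is X = 11. A pile of size p has a winning move iff p XOR X < p (reduce it to p XOR X).
  8: 8 XOR 11 = 3 < 8 — winning move (to 3).
  12: 12 XOR 11 = 7 < 12 — winning move (to 7).
  15: 15 XOR 11 = 4 < 15 — winning move (to 4).
That gives 3 winning moves.

3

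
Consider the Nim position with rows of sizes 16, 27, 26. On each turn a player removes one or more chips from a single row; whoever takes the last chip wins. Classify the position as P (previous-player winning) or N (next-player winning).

N-position

Compute the nim-sum pairwise:
16 ^ 27 = 11
11 ^ 26 = 17
The nim-sum is 17 ≠ 0, so this is an N-position: the player to move can win.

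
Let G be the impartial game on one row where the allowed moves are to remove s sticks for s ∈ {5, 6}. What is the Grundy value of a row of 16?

Build the Grundy sequence with g(k) = mex{g(k−s) : s ∈ {5, 6}, s ≤ k}:
k:     0  1  2  3  4  5  6  7  8  9 10 11 12 13 14 15 16
g(k):  0  0  0  0  0  1  1  1  1  1  2  0  0  0  0  0  1
So g(16) = 1.

1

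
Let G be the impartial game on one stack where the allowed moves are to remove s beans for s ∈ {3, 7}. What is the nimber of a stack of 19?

1

Grundy values for subtraction set {3, 7}:
k:     0  1  2  3  4  5  6  7  8  9 10 11 12 13 14 15 16 17 18 19
g(k):  0  0  0  1  1  1  0  2  2  1  0  0  0  1  1  1  0  2  2  1
So g(19) = 1.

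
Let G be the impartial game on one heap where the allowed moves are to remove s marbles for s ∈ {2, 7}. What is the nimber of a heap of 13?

0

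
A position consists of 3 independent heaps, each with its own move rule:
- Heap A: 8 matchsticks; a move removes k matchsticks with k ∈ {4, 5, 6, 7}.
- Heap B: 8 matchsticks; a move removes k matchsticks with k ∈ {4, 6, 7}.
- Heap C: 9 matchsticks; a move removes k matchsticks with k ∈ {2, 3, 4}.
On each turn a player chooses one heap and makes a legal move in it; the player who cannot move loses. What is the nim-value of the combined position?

1

For heap A, compute g(0), g(1), … with moves {4, 5, 6, 7}:
k:     0  1  2  3  4  5  6  7  8
g(k):  0  0  0  0  1  1  1  1  2
So g(8) = 2.
Build the Grundy sequence for heap B with g(k) = mex{g(k−s) : s ∈ {4, 6, 7}, s ≤ k}:
g(0) = mex{} = 0
g(1) = mex{} = 0
g(2) = mex{} = 0
g(3) = mex{} = 0
g(4) = mex{0} = 1
g(5) = mex{0} = 1
g(6) = mex{0} = 1
g(7) = mex{0} = 1
g(8) = mex{0,1} = 2
So g(8) = 2.
Grundy values for heap C (subtraction set {2, 3, 4}):
g(0) = mex{} = 0
g(1) = mex{} = 0
g(2) = mex{0} = 1
g(3) = mex{0} = 1
g(4) = mex{0,1} = 2
g(5) = mex{0,1} = 2
g(6) = mex{1,2} = 0
g(7) = mex{1,2} = 0
g(8) = mex{0,2} = 1
g(9) = mex{0,2} = 1
So g(9) = 1.
The value of a disjunctive sum is the nim-sum of the parts.
Combined value = 2 XOR 2 XOR 1 = 1.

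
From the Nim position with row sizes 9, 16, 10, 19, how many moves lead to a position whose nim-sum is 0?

0

Compute the nim-sum pairwise:
9 ⊕ 16 = 25
25 ⊕ 10 = 19
19 ⊕ 19 = 0
The nim-sum is already 0, so every move leaves a nonzero nim-sum — there are no winning moves.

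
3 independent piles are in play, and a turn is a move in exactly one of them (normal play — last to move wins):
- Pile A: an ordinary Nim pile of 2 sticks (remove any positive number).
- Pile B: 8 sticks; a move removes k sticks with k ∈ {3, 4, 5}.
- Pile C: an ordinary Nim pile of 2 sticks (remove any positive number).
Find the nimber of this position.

0

Pile A is a plain Nim pile of size 2, so its Grundy value is 2.
Grundy values for pile B (subtraction set {3, 4, 5}):
k:     0  1  2  3  4  5  6  7  8
g(k):  0  0  0  1  1  1  2  2  0
So g(8) = 0.
Pile C is a plain Nim pile of size 2, so its Grundy value is 2.
By the Sprague-Grundy theorem, the Grundy value of a sum of independent games is the XOR of the component values.
Combined value = 2 ⊕ 0 ⊕ 2 = 0.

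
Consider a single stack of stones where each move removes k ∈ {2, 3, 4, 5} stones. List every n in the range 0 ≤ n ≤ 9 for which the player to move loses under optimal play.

Compute g(0), g(1), … for moves {2, 3, 4, 5}:
k:     0  1  2  3  4  5  6  7  8  9
g(k):  0  0  1  1  2  2  3  0  0  1
The P-positions (g = 0) in 0..9 are 0, 1, 7, 8.

0, 1, 7, 8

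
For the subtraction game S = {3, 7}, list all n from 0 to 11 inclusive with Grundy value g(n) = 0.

0, 1, 2, 6, 10, 11

Grundy values for subtraction set {3, 7}:
k:     0  1  2  3  4  5  6  7  8  9 10 11
g(k):  0  0  0  1  1  1  0  2  2  1  0  0
The P-positions (g = 0) in 0..11 are 0, 1, 2, 6, 10, 11.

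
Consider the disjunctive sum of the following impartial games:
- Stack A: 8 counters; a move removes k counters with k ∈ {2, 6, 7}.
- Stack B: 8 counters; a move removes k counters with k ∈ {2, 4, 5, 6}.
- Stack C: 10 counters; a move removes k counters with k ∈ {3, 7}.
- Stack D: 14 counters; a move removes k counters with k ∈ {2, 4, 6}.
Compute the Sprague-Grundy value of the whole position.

Grundy values for stack A (subtraction set {2, 6, 7}):
g(0) = mex{} = 0
g(1) = mex{} = 0
g(2) = mex{0} = 1
g(3) = mex{0} = 1
g(4) = mex{1} = 0
g(5) = mex{1} = 0
g(6) = mex{0} = 1
g(7) = mex{0} = 1
g(8) = mex{0,1} = 2
So g(8) = 2.
For stack B, compute g(0), g(1), … with moves {2, 4, 5, 6}:
g(0) = mex{} = 0
g(1) = mex{} = 0
g(2) = mex{0} = 1
g(3) = mex{0} = 1
g(4) = mex{0,1} = 2
g(5) = mex{0,1} = 2
g(6) = mex{0,1,2} = 3
g(7) = mex{0,1,2} = 3
g(8) = mex{1,2,3} = 0
So g(8) = 0.
For stack C, compute g(0), g(1), … with moves {3, 7}:
g(0) = mex{} = 0
g(1) = mex{} = 0
g(2) = mex{} = 0
g(3) = mex{0} = 1
g(4) = mex{0} = 1
g(5) = mex{0} = 1
g(6) = mex{1} = 0
g(7) = mex{0,1} = 2
g(8) = mex{0,1} = 2
g(9) = mex{0} = 1
g(10) = mex{1,2} = 0
So g(10) = 0.
For stack D, compute g(0), g(1), … with moves {2, 4, 6}:
g(0) = mex{} = 0
g(1) = mex{} = 0
g(2) = mex{0} = 1
g(3) = mex{0} = 1
g(4) = mex{0,1} = 2
g(5) = mex{0,1} = 2
g(6) = mex{0,1,2} = 3
g(7) = mex{0,1,2} = 3
g(8) = mex{1,2,3} = 0
g(9) = mex{1,2,3} = 0
g(10) = mex{0,2,3} = 1
g(11) = mex{0,2,3} = 1
g(12) = mex{0,1,3} = 2
g(13) = mex{0,1,3} = 2
g(14) = mex{0,1,2} = 3
So g(14) = 3.
By the Sprague-Grundy theorem, the Grundy value of a sum of independent games is the XOR of the component values.
Combined value = 2 XOR 0 XOR 0 XOR 3 = 1.

1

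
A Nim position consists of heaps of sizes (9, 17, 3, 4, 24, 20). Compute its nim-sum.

19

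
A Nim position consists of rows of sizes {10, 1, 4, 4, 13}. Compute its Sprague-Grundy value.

In binary:
  1010  (10)
  0001  (1)
  0100  (4)
  0100  (4)
  1101  (13)
  ----
  0110  (6)

6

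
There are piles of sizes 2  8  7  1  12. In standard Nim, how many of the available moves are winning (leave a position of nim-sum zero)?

Nim-sum: 2 ⊕ 8 ⊕ 7 ⊕ 1 ⊕ 12 = 0.
The nim-sum is already 0, so every move leaves a nonzero nim-sum — there are no winning moves.

0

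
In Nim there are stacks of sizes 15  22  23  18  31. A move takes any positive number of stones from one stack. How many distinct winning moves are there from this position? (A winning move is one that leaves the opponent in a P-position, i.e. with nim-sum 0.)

5

Bitwise XOR of the heap sizes:
  01111  (15)
  10110  (22)
  10111  (23)
  10010  (18)
  11111  (31)
  -----
  00011  (3)
The overall nim-sum is X = 3. A stack of size p has a winning move iff p XOR X < p (reduce it to p XOR X).
  15: 15 XOR 3 = 12 < 15 — winning move (to 12).
  22: 22 XOR 3 = 21 < 22 — winning move (to 21).
  23: 23 XOR 3 = 20 < 23 — winning move (to 20).
  18: 18 XOR 3 = 17 < 18 — winning move (to 17).
  31: 31 XOR 3 = 28 < 31 — winning move (to 28).
That gives 5 winning moves.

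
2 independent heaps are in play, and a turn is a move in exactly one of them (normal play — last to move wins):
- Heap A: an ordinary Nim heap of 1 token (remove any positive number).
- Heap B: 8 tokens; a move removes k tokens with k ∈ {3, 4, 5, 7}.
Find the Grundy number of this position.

3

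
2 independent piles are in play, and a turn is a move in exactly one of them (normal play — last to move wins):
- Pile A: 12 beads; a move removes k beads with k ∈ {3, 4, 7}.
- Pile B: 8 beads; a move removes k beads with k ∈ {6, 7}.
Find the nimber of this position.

1

Grundy values for pile A (subtraction set {3, 4, 7}):
g(0) = mex{} = 0
g(1) = mex{} = 0
g(2) = mex{} = 0
g(3) = mex{0} = 1
g(4) = mex{0} = 1
g(5) = mex{0} = 1
g(6) = mex{0,1} = 2
g(7) = mex{0,1} = 2
g(8) = mex{0,1} = 2
g(9) = mex{0,1,2} = 3
g(10) = mex{1,2} = 0
g(11) = mex{1,2} = 0
g(12) = mex{1,2,3} = 0
So g(12) = 0.
For pile B, compute g(0), g(1), … with moves {6, 7}:
k:     0  1  2  3  4  5  6  7  8
g(k):  0  0  0  0  0  0  1  1  1
So g(8) = 1.
By the Sprague-Grundy theorem, the Grundy value of a sum of independent games is the XOR of the component values.
Combined value = 0 ⊕ 1 = 1.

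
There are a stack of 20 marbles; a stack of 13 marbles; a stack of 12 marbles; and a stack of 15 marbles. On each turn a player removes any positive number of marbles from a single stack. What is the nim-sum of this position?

26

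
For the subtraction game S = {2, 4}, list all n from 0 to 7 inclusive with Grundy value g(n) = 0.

Compute g(0), g(1), … for moves {2, 4}:
k:     0  1  2  3  4  5  6  7
g(k):  0  0  1  1  2  2  0  0
The P-positions (g = 0) in 0..7 are 0, 1, 6, 7.

0, 1, 6, 7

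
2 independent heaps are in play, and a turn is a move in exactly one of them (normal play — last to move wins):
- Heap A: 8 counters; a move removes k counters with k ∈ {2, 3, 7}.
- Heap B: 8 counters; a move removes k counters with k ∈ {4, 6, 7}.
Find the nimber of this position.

3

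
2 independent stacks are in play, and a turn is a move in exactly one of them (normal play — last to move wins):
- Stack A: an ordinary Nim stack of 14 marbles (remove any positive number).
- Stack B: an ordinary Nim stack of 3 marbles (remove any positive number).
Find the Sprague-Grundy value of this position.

13

Stack A is a plain Nim stack of size 14, so its Grundy value is 14.
Stack B is a plain Nim stack of size 3, so its Grundy value is 3.
The value of a disjunctive sum is the nim-sum of the parts.
Combined value = 14 ⊕ 3 = 13.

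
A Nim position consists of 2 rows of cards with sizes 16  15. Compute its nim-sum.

Nim-sum: 16 ⊕ 15 = 31.

31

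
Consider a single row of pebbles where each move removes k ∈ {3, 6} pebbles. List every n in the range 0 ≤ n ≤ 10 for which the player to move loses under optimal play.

0, 1, 2, 9, 10

Grundy values for subtraction set {3, 6}:
g(0) = mex{} = 0
g(1) = mex{} = 0
g(2) = mex{} = 0
g(3) = mex{0} = 1
g(4) = mex{0} = 1
g(5) = mex{0} = 1
g(6) = mex{0,1} = 2
g(7) = mex{0,1} = 2
g(8) = mex{0,1} = 2
g(9) = mex{1,2} = 0
g(10) = mex{1,2} = 0
The P-positions (g = 0) in 0..10 are 0, 1, 2, 9, 10.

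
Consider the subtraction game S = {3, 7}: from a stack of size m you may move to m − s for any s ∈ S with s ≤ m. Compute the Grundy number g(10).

0

Grundy values for subtraction set {3, 7}:
k:     0  1  2  3  4  5  6  7  8  9 10
g(k):  0  0  0  1  1  1  0  2  2  1  0
So g(10) = 0.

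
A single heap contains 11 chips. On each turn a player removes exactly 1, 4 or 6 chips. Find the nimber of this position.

Grundy values for subtraction set {1, 4, 6}:
g(0) = mex{} = 0
g(1) = mex{0} = 1
g(2) = mex{1} = 0
g(3) = mex{0} = 1
g(4) = mex{0,1} = 2
g(5) = mex{1,2} = 0
g(6) = mex{0} = 1
g(7) = mex{1} = 0
g(8) = mex{0,2} = 1
g(9) = mex{0,1} = 2
g(10) = mex{1,2} = 0
g(11) = mex{0} = 1
So g(11) = 1.

1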